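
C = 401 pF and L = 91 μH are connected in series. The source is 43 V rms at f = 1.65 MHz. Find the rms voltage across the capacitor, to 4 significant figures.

ω = 2πf = 1.037e+07 rad/s
X_L = ωL = 943.4 Ω
X_C = 1/(ωC) = 240.5 Ω
Net reactance X = X_L − X_C = 702.9 Ω
Z = j702.9 Ω
|Z| = √(0² + 702.9²) = 702.9 Ω
I = V/|Z| = 61.18 mA
V_C = I·|Z_C| = 0.06118 × 240.5 = 14.72 V

14.72 V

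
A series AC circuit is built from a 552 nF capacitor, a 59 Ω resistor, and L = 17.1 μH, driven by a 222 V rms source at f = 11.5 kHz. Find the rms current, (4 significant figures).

ω = 2πf = 72260 rad/s
X_L = ωL = 1.236 Ω
X_C = 1/(ωC) = 25.07 Ω
Net reactance X = X_L − X_C = -23.84 Ω
Z = 59.00 − j23.84 Ω
|Z| = √(59.00² + 23.84²) = 63.63 Ω
I = V/|Z| = 222/63.63 = 3.489 A

3.489 A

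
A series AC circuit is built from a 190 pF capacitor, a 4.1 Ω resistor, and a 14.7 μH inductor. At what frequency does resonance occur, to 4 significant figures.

3.012 MHz

ω₀ = 1/√(LC) = 1/√(1.47e-05 × 1.9e-10) = 1.892e+07 rad/s
f₀ = ω₀/(2π) = 3.012 MHz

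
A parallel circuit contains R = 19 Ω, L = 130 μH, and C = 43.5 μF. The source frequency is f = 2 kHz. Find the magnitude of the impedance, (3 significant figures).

11.9 Ω

ω = 2πf = 12570 rad/s
X_L = ωL = 1.63 Ω
X_C = 1/(ωC) = 1.83 Ω
Parallel: admittances add. Y = 1/R + 1/(jωL) + jωC
Y = (0.0526 − j0.0655) S
|Y| = 0.0840 S → |Z| = 1/|Y| = 11.9 Ω, ∠Z = −∠Y = 51.2°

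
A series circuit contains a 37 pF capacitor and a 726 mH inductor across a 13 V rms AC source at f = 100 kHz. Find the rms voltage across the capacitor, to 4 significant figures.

1.354 V

ω = 2πf = 628300 rad/s
X_L = ωL = 456200 Ω
X_C = 1/(ωC) = 43010 Ω
Net reactance X = X_L − X_C = 413100 Ω
Z = j413100 Ω
|Z| = √(0² + 413100²) = 413100 Ω
I = V/|Z| = 31.47 μA
V_C = I·|Z_C| = 3.147e-05 × 43010 = 1.354 V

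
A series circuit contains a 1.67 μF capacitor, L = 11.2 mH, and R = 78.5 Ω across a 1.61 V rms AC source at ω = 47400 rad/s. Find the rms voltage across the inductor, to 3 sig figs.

X_L = ωL = 531 Ω
X_C = 1/(ωC) = 12.6 Ω
Net reactance X = X_L − X_C = 518 Ω
Z = 78.5 + j518 Ω
|Z| = √(78.5² + 518²) = 524 Ω
I = V/|Z| = 3.07 mA
V_L = I·|Z_L| = 0.00307 × 531 = 1.63 V

1.63 V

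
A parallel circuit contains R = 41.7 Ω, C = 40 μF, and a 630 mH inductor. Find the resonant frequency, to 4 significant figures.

ω₀ = 1/√(LC) = 1/√(0.63 × 4e-05) = 199.2 rad/s
f₀ = ω₀/(2π) = 31.70 Hz

31.70 Hz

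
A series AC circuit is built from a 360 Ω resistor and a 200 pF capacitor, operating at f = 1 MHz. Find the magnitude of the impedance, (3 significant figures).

ω = 2πf = 6.283e+06 rad/s
X_C = 1/(ωC) = 796 Ω
Z = 360 − j796 Ω
|Z| = √(360² + 796²) = 873 Ω

873 Ω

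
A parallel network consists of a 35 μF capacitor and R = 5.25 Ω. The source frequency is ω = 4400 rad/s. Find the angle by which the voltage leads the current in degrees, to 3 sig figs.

X_C = 1/(ωC) = 6.49 Ω
Parallel: admittances add. Y = 1/R + jωC
Y = (0.190 + j0.154) S
|Y| = 0.245 S → |Z| = 1/|Y| = 4.08 Ω, ∠Z = −∠Y = -39.0°

-39.0°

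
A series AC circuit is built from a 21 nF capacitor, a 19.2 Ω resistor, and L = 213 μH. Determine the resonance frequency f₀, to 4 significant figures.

75.25 kHz

ω₀ = 1/√(LC) = 1/√(0.000213 × 2.1e-08) = 472800 rad/s
f₀ = ω₀/(2π) = 75.25 kHz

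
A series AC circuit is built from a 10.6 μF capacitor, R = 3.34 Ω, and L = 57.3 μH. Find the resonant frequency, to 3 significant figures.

6.46 kHz

ω₀ = 1/√(LC) = 1/√(5.73e-05 × 1.06e-05) = 40580 rad/s
f₀ = ω₀/(2π) = 6.46 kHz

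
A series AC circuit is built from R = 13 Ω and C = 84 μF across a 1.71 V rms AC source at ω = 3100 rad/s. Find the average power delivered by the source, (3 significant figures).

207 mW

X_C = 1/(ωC) = 3.84 Ω
Z = 13.0 − j3.84 Ω
|Z| = √(13.0² + 3.84²) = 13.6 Ω
∠Z = arctan(-3.84/13.0) = -16.5°
I = V/|Z| = 126 mA
P = VI cos φ = 1.71 × 0.126 × cos(-16.5°) = 207 mW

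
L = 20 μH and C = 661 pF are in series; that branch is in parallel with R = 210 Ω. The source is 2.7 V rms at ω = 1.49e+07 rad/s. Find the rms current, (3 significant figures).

18.8 mA

X_L = ωL = 298 Ω
X_C = 1/(ωC) = 102 Ω
Branch 1: Z₁ = R = 210 Ω
Branch 2 (series LC): Z₂ = j(X_L − X_C) = j196 Ω
Parallel: Z = Z₁Z₂/(Z₁+Z₂), |Z| = 143 Ω, ∠Z = 46.9°
I = V/|Z| = 2.7/143 = 18.8 mA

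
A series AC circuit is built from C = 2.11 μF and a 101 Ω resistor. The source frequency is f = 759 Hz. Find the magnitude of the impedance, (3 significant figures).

142 Ω

ω = 2πf = 4769 rad/s
X_C = 1/(ωC) = 99.4 Ω
Z = 101 − j99.4 Ω
|Z| = √(101² + 99.4²) = 142 Ω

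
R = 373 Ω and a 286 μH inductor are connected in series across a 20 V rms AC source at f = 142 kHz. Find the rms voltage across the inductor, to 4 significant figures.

ω = 2πf = 892200 rad/s
X_L = ωL = 255.2 Ω
Z = 373.0 + j255.2 Ω
|Z| = √(373.0² + 255.2²) = 451.9 Ω
I = V/|Z| = 44.25 mA
V_L = I·|Z_L| = 0.04425 × 255.2 = 11.29 V

11.29 V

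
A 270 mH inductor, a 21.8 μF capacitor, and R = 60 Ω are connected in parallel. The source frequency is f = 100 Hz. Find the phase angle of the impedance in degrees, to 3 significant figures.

-25.1°

ω = 2πf = 628.3 rad/s
X_L = ωL = 170 Ω
X_C = 1/(ωC) = 73.0 Ω
Parallel: admittances add. Y = 1/R + 1/(jωL) + jωC
Y = (0.0167 + j0.00780) S
|Y| = 0.0184 S → |Z| = 1/|Y| = 54.3 Ω, ∠Z = −∠Y = -25.1°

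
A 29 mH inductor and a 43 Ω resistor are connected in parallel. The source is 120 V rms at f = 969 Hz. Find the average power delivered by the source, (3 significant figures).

ω = 2πf = 6088 rad/s
X_L = ωL = 177 Ω
Parallel: admittances add. Y = 1/R + 1/(jωL)
Y = (0.0233 − j0.00566) S
|Y| = 0.0239 S → |Z| = 1/|Y| = 41.8 Ω, ∠Z = −∠Y = 13.7°
I = V/|Z| = 2.87 A
P = VI cos φ = 120 × 2.87 × cos(13.7°) = 335 W

335 W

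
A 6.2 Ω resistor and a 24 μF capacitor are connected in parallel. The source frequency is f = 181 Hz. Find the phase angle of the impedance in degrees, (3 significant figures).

-9.60°

ω = 2πf = 1137 rad/s
X_C = 1/(ωC) = 36.6 Ω
Parallel: admittances add. Y = 1/R + jωC
Y = (0.161 + j0.0273) S
|Y| = 0.164 S → |Z| = 1/|Y| = 6.11 Ω, ∠Z = −∠Y = -9.60°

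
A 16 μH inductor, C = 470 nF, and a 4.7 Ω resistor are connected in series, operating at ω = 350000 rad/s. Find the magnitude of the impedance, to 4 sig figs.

4.724 Ω

X_L = ωL = 5.600 Ω
X_C = 1/(ωC) = 6.079 Ω
Net reactance X = X_L − X_C = -0.4790 Ω
Z = 4.700 − j0.4790 Ω
|Z| = √(4.700² + 0.4790²) = 4.724 Ω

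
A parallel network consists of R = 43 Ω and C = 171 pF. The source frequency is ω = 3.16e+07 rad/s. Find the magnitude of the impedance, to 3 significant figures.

41.9 Ω

X_C = 1/(ωC) = 185 Ω
Parallel: admittances add. Y = 1/R + jωC
Y = (0.0233 + j0.00540) S
|Y| = 0.0239 S → |Z| = 1/|Y| = 41.9 Ω, ∠Z = −∠Y = -13.1°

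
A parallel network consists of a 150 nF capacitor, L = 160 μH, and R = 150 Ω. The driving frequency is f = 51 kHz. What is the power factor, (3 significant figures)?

ω = 2πf = 320400 rad/s
X_L = ωL = 51.3 Ω
X_C = 1/(ωC) = 20.8 Ω
Parallel: admittances add. Y = 1/R + 1/(jωL) + jωC
Y = (0.00667 + j0.0286) S
|Y| = 0.0293 S → |Z| = 1/|Y| = 34.1 Ω, ∠Z = −∠Y = -76.9°
cos φ = cos(-76.9°) = 0.227

0.227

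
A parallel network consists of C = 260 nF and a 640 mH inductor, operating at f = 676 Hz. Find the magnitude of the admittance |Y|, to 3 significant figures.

ω = 2πf = 4247 rad/s
X_L = ωL = 2720 Ω
X_C = 1/(ωC) = 906 Ω
Parallel: admittances add. Y = 1/(jωL) + jωC
Y = (0 + j0.000736) S
|Y| = 0.000736 S → |Z| = 1/|Y| = 1360 Ω, ∠Z = −∠Y = -90.0°

736 μS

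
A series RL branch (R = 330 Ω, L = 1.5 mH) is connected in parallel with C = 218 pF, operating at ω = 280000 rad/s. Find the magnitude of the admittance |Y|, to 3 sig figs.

X_L = ωL = 420 Ω
X_C = 1/(ωC) = 16400 Ω
Branch 1 (R+jX_L): Z₁ = 330 + j420 Ω, |Z₁| = 534 Ω
Branch 2 (−jX_C): Z₂ = −j16400 Ω
Parallel: Z = Z₁Z₂/(Z₁+Z₂), |Z| = 548 Ω, ∠Z = 50.7°
|Y| = 1/|Z| = 1.82 mS

1.82 mS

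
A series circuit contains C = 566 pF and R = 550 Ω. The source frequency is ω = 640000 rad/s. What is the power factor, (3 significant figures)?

0.195

X_C = 1/(ωC) = 2760 Ω
Z = 550 − j2760 Ω
|Z| = √(550² + 2760²) = 2810 Ω
∠Z = arctan(-2760/550) = -78.7°
cos φ = cos(-78.7°) = 0.195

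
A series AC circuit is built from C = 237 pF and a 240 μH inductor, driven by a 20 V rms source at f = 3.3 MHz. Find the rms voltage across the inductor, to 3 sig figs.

ω = 2πf = 2.073e+07 rad/s
X_L = ωL = 4980 Ω
X_C = 1/(ωC) = 203 Ω
Net reactance X = X_L − X_C = 4770 Ω
Z = j4770 Ω
|Z| = √(0² + 4770²) = 4770 Ω
I = V/|Z| = 4.19 mA
V_L = I·|Z_L| = 0.00419 × 4980 = 20.9 V

20.9 V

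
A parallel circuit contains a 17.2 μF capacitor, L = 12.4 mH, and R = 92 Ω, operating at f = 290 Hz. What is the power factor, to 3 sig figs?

ω = 2πf = 1822 rad/s
X_L = ωL = 22.6 Ω
X_C = 1/(ωC) = 31.9 Ω
Parallel: admittances add. Y = 1/R + 1/(jωL) + jωC
Y = (0.0109 − j0.0129) S
|Y| = 0.0169 S → |Z| = 1/|Y| = 59.2 Ω, ∠Z = −∠Y = 49.9°
cos φ = cos(49.9°) = 0.644

0.644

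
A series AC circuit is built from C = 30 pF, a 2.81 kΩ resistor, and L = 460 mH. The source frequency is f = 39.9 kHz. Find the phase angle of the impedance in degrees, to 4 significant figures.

ω = 2πf = 250700 rad/s
X_L = ωL = 115300 Ω
X_C = 1/(ωC) = 133000 Ω
Net reactance X = X_L − X_C = -17640 Ω
Z = 2810 − j17640 Ω
|Z| = √(2810² + 17640²) = 17860 Ω
∠Z = arctan(-17640/2810) = -80.95°

-80.95°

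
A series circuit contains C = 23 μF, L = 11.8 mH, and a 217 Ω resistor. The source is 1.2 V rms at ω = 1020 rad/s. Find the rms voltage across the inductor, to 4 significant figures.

X_L = ωL = 12.04 Ω
X_C = 1/(ωC) = 42.63 Ω
Net reactance X = X_L − X_C = -30.59 Ω
Z = 217.0 − j30.59 Ω
|Z| = √(217.0² + 30.59²) = 219.1 Ω
I = V/|Z| = 5.476 mA
V_L = I·|Z_L| = 0.005476 × 12.04 = 0.06591 V

0.06591 V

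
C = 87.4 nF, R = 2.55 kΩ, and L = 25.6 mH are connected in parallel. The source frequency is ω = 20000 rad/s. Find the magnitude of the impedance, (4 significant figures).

2260 Ω

X_L = ωL = 512.0 Ω
X_C = 1/(ωC) = 572.1 Ω
Parallel: admittances add. Y = 1/R + 1/(jωL) + jωC
Y = (0.0003922 − j0.0002051) S
|Y| = 0.0004426 S → |Z| = 1/|Y| = 2260 Ω, ∠Z = −∠Y = 27.61°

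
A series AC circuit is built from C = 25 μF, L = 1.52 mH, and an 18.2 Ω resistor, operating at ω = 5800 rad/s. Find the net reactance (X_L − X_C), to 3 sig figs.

1.92 Ω

X_L = ωL = 8.82 Ω
X_C = 1/(ωC) = 6.90 Ω
X = 8.82 − 6.90 = 1.92 Ω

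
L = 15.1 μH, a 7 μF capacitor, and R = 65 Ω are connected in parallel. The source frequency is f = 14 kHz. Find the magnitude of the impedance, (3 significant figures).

7.25 Ω

ω = 2πf = 87960 rad/s
X_L = ωL = 1.33 Ω
X_C = 1/(ωC) = 1.62 Ω
Parallel: admittances add. Y = 1/R + 1/(jωL) + jωC
Y = (0.0154 − j0.137) S
|Y| = 0.138 S → |Z| = 1/|Y| = 7.25 Ω, ∠Z = −∠Y = 83.6°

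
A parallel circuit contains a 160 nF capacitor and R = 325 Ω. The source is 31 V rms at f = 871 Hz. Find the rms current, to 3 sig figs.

ω = 2πf = 5473 rad/s
X_C = 1/(ωC) = 1140 Ω
Parallel: admittances add. Y = 1/R + jωC
Y = (0.00308 + j0.000876) S
|Y| = 0.00320 S → |Z| = 1/|Y| = 313 Ω, ∠Z = −∠Y = -15.9°
I = V/|Z| = 31/313 = 99.2 mA

99.2 mA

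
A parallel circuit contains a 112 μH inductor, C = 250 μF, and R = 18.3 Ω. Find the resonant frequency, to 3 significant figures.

951 Hz

ω₀ = 1/√(LC) = 1/√(0.000112 × 0.00025) = 5976 rad/s
f₀ = ω₀/(2π) = 951 Hz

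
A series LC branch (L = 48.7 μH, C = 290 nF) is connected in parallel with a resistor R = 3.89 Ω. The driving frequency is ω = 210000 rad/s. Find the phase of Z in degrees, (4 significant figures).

X_L = ωL = 10.23 Ω
X_C = 1/(ωC) = 16.42 Ω
Branch 1: Z₁ = R = 3.890 Ω
Branch 2 (series LC): Z₂ = j(X_L − X_C) = −j6.193 Ω
Parallel: Z = Z₁Z₂/(Z₁+Z₂), |Z| = 3.294 Ω, ∠Z = -32.13°

-32.13°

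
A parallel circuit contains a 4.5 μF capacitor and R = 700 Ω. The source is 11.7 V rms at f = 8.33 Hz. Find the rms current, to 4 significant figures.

16.94 mA

ω = 2πf = 52.34 rad/s
X_C = 1/(ωC) = 4246 Ω
Parallel: admittances add. Y = 1/R + jωC
Y = (0.001429 + j0.0002355) S
|Y| = 0.001448 S → |Z| = 1/|Y| = 690.7 Ω, ∠Z = −∠Y = -9.362°
I = V/|Z| = 11.7/690.7 = 16.94 mA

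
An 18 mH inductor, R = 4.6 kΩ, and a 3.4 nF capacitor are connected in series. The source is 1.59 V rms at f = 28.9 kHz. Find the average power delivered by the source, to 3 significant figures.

ω = 2πf = 181600 rad/s
X_L = ωL = 3270 Ω
X_C = 1/(ωC) = 1620 Ω
Net reactance X = X_L − X_C = 1650 Ω
Z = 4600 + j1650 Ω
|Z| = √(4600² + 1650²) = 4890 Ω
∠Z = arctan(1650/4600) = 19.7°
I = V/|Z| = 325 μA
P = VI cos φ = 1.59 × 0.000325 × cos(19.7°) = 487 μW

487 μW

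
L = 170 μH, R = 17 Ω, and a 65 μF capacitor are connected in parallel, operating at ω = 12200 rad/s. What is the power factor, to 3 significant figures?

X_L = ωL = 2.07 Ω
X_C = 1/(ωC) = 1.26 Ω
Parallel: admittances add. Y = 1/R + 1/(jωL) + jωC
Y = (0.0588 + j0.311) S
|Y| = 0.316 S → |Z| = 1/|Y| = 3.16 Ω, ∠Z = −∠Y = -79.3°
cos φ = cos(-79.3°) = 0.186

0.186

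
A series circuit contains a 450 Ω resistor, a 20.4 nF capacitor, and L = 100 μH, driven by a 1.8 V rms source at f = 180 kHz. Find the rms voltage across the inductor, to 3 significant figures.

0.447 V

ω = 2πf = 1.131e+06 rad/s
X_L = ωL = 113 Ω
X_C = 1/(ωC) = 43.3 Ω
Net reactance X = X_L − X_C = 69.8 Ω
Z = 450 + j69.8 Ω
|Z| = √(450² + 69.8²) = 455 Ω
I = V/|Z| = 3.95 mA
V_L = I·|Z_L| = 0.00395 × 113 = 0.447 V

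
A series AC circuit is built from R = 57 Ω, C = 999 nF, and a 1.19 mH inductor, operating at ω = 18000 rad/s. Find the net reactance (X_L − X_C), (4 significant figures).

-34.19 Ω

X_L = ωL = 21.42 Ω
X_C = 1/(ωC) = 55.61 Ω
X = 21.42 − 55.61 = -34.19 Ω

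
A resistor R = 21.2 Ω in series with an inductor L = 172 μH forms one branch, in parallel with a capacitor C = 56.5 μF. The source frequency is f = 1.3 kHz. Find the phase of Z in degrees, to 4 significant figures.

ω = 2πf = 8168 rad/s
X_L = ωL = 1.405 Ω
X_C = 1/(ωC) = 2.167 Ω
Branch 1 (R+jX_L): Z₁ = 21.20 + j1.405 Ω, |Z₁| = 21.25 Ω
Branch 2 (−jX_C): Z₂ = −j2.167 Ω
Parallel: Z = Z₁Z₂/(Z₁+Z₂), |Z| = 2.170 Ω, ∠Z = -84.15°

-84.15°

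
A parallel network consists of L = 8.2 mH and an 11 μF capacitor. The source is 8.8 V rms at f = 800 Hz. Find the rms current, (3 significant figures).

273 mA

ω = 2πf = 5027 rad/s
X_L = ωL = 41.2 Ω
X_C = 1/(ωC) = 18.1 Ω
Parallel: admittances add. Y = 1/(jωL) + jωC
Y = (0 + j0.0310) S
|Y| = 0.0310 S → |Z| = 1/|Y| = 32.2 Ω, ∠Z = −∠Y = -90.0°
I = V/|Z| = 8.8/32.2 = 273 mA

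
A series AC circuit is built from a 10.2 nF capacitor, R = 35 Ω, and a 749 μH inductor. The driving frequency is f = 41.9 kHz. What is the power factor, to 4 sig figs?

ω = 2πf = 263300 rad/s
X_L = ωL = 197.2 Ω
X_C = 1/(ωC) = 372.4 Ω
Net reactance X = X_L − X_C = -175.2 Ω
Z = 35.00 − j175.2 Ω
|Z| = √(35.00² + 175.2²) = 178.7 Ω
∠Z = arctan(-175.2/35.00) = -78.70°
cos φ = cos(-78.70°) = 0.1959

0.1959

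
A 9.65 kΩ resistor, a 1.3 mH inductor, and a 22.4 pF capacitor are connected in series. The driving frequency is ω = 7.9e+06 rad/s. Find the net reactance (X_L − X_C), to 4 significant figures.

4619 Ω

X_L = ωL = 10270 Ω
X_C = 1/(ωC) = 5651 Ω
X = 10270 − 5651 = 4619 Ω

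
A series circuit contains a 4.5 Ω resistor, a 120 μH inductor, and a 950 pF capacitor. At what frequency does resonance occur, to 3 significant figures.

ω₀ = 1/√(LC) = 1/√(0.00012 × 9.5e-10) = 2.962e+06 rad/s
f₀ = ω₀/(2π) = 471 kHz

471 kHz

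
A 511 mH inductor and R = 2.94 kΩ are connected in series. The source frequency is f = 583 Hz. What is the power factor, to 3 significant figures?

ω = 2πf = 3663 rad/s
X_L = ωL = 1870 Ω
Z = 2940 + j1870 Ω
|Z| = √(2940² + 1870²) = 3490 Ω
∠Z = arctan(1870/2940) = 32.5°
cos φ = cos(32.5°) = 0.844

0.844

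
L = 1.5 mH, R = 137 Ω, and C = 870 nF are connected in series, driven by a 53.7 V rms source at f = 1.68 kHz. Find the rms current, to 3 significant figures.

ω = 2πf = 10560 rad/s
X_L = ωL = 15.8 Ω
X_C = 1/(ωC) = 109 Ω
Net reactance X = X_L − X_C = -93.1 Ω
Z = 137 − j93.1 Ω
|Z| = √(137² + 93.1²) = 166 Ω
I = V/|Z| = 53.7/166 = 324 mA

324 mA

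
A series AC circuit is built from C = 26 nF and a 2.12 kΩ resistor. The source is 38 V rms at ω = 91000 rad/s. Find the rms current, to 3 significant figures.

X_C = 1/(ωC) = 423 Ω
Z = 2120 − j423 Ω
|Z| = √(2120² + 423²) = 2160 Ω
I = V/|Z| = 38/2160 = 17.6 mA

17.6 mA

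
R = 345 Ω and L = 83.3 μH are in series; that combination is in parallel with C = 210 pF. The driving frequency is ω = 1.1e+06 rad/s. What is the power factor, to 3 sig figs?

X_L = ωL = 91.6 Ω
X_C = 1/(ωC) = 4330 Ω
Branch 1 (R+jX_L): Z₁ = 345 + j91.6 Ω, |Z₁| = 357 Ω
Branch 2 (−jX_C): Z₂ = −j4330 Ω
Parallel: Z = Z₁Z₂/(Z₁+Z₂), |Z| = 363 Ω, ∠Z = 10.2°
cos φ = cos(10.2°) = 0.984

0.984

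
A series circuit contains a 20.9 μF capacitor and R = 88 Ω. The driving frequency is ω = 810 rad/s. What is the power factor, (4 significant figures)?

X_C = 1/(ωC) = 59.07 Ω
Z = 88.00 − j59.07 Ω
|Z| = √(88.00² + 59.07²) = 106.0 Ω
∠Z = arctan(-59.07/88.00) = -33.87°
cos φ = cos(-33.87°) = 0.8303

0.8303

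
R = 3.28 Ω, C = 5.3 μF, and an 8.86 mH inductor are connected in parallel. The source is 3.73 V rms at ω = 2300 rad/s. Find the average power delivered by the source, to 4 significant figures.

X_L = ωL = 20.38 Ω
X_C = 1/(ωC) = 82.03 Ω
Parallel: admittances add. Y = 1/R + 1/(jωL) + jωC
Y = (0.3049 − j0.03688) S
|Y| = 0.3071 S → |Z| = 1/|Y| = 3.256 Ω, ∠Z = −∠Y = 6.898°
I = V/|Z| = 1.145 A
P = VI cos φ = 3.73 × 1.145 × cos(6.898°) = 4.242 W

4.242 W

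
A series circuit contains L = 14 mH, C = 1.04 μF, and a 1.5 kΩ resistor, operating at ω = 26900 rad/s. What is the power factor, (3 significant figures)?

0.975

X_L = ωL = 377 Ω
X_C = 1/(ωC) = 35.7 Ω
Net reactance X = X_L − X_C = 341 Ω
Z = 1500 + j341 Ω
|Z| = √(1500² + 341²) = 1540 Ω
∠Z = arctan(341/1500) = 12.8°
cos φ = cos(12.8°) = 0.975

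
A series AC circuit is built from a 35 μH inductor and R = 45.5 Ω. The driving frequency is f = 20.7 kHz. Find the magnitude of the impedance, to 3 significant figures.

ω = 2πf = 130100 rad/s
X_L = ωL = 4.55 Ω
Z = 45.5 + j4.55 Ω
|Z| = √(45.5² + 4.55²) = 45.7 Ω

45.7 Ω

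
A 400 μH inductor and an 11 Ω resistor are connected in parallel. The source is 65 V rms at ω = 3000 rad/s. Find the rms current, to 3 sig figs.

X_L = ωL = 1.20 Ω
Parallel: admittances add. Y = 1/R + 1/(jωL)
Y = (0.0909 − j0.833) S
|Y| = 0.838 S → |Z| = 1/|Y| = 1.19 Ω, ∠Z = −∠Y = 83.8°
I = V/|Z| = 65/1.19 = 54.5 A

54.5 A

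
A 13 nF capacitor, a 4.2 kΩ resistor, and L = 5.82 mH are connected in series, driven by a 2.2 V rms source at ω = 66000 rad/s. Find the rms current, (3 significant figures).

X_L = ωL = 384 Ω
X_C = 1/(ωC) = 1170 Ω
Net reactance X = X_L − X_C = -781 Ω
Z = 4200 − j781 Ω
|Z| = √(4200² + 781²) = 4270 Ω
I = V/|Z| = 2.2/4270 = 515 μA

515 μA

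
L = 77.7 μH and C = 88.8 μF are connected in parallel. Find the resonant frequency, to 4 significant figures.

1.916 kHz

ω₀ = 1/√(LC) = 1/√(7.77e-05 × 8.88e-05) = 12040 rad/s
f₀ = ω₀/(2π) = 1.916 kHz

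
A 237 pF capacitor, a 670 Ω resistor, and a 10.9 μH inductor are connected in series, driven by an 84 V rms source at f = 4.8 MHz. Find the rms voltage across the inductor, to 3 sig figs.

ω = 2πf = 3.016e+07 rad/s
X_L = ωL = 329 Ω
X_C = 1/(ωC) = 140 Ω
Net reactance X = X_L − X_C = 189 Ω
Z = 670 + j189 Ω
|Z| = √(670² + 189²) = 696 Ω
I = V/|Z| = 121 mA
V_L = I·|Z_L| = 0.121 × 329 = 39.7 V

39.7 V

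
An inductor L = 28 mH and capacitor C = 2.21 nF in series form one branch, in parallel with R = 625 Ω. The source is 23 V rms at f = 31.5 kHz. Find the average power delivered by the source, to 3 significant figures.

846 mW

ω = 2πf = 197900 rad/s
X_L = ωL = 5540 Ω
X_C = 1/(ωC) = 2290 Ω
Branch 1: Z₁ = R = 625 Ω
Branch 2 (series LC): Z₂ = j(X_L − X_C) = j3260 Ω
Parallel: Z = Z₁Z₂/(Z₁+Z₂), |Z| = 614 Ω, ∠Z = 10.9°
I = V/|Z| = 37.5 mA
P = VI cos φ = 23 × 0.0375 × cos(10.9°) = 846 mW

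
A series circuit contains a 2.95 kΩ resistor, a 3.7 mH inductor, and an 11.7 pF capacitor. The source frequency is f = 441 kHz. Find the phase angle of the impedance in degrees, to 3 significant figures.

-81.8°

ω = 2πf = 2.771e+06 rad/s
X_L = ωL = 10300 Ω
X_C = 1/(ωC) = 30800 Ω
Net reactance X = X_L − X_C = -20600 Ω
Z = 2950 − j20600 Ω
|Z| = √(2950² + 20600²) = 20800 Ω
∠Z = arctan(-20600/2950) = -81.8°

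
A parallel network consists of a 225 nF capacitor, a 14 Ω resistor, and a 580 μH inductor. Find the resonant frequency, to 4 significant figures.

13.93 kHz

ω₀ = 1/√(LC) = 1/√(0.00058 × 2.25e-07) = 87540 rad/s
f₀ = ω₀/(2π) = 13.93 kHz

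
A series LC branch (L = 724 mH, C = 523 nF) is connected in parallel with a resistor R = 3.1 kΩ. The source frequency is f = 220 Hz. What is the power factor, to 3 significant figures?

0.122

ω = 2πf = 1382 rad/s
X_L = ωL = 1000 Ω
X_C = 1/(ωC) = 1380 Ω
Branch 1: Z₁ = R = 3100 Ω
Branch 2 (series LC): Z₂ = j(X_L − X_C) = −j382 Ω
Parallel: Z = Z₁Z₂/(Z₁+Z₂), |Z| = 380 Ω, ∠Z = -83.0°
cos φ = cos(-83.0°) = 0.122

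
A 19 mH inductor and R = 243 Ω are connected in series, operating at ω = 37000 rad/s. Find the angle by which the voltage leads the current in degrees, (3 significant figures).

X_L = ωL = 703 Ω
Z = 243 + j703 Ω
|Z| = √(243² + 703²) = 744 Ω
∠Z = arctan(703/243) = 70.9°

70.9°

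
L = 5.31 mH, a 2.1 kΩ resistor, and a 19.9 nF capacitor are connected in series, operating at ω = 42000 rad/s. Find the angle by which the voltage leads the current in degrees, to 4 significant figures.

X_L = ωL = 223.0 Ω
X_C = 1/(ωC) = 1196 Ω
Net reactance X = X_L − X_C = -973.4 Ω
Z = 2100 − j973.4 Ω
|Z| = √(2100² + 973.4²) = 2315 Ω
∠Z = arctan(-973.4/2100) = -24.87°

-24.87°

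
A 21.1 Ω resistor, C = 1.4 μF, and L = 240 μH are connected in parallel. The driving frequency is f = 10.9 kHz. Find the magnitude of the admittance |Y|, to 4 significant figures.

58.94 mS

ω = 2πf = 68490 rad/s
X_L = ωL = 16.44 Ω
X_C = 1/(ωC) = 10.43 Ω
Parallel: admittances add. Y = 1/R + 1/(jωL) + jωC
Y = (0.04739 + j0.03504) S
|Y| = 0.05894 S → |Z| = 1/|Y| = 16.97 Ω, ∠Z = −∠Y = -36.48°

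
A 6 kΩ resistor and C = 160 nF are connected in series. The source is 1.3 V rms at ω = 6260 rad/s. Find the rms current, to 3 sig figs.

214 μA

X_C = 1/(ωC) = 998 Ω
Z = 6000 − j998 Ω
|Z| = √(6000² + 998²) = 6080 Ω
I = V/|Z| = 1.3/6080 = 214 μA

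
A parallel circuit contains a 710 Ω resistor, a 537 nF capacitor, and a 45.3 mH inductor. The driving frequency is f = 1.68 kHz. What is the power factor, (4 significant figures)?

ω = 2πf = 10560 rad/s
X_L = ωL = 478.2 Ω
X_C = 1/(ωC) = 176.4 Ω
Parallel: admittances add. Y = 1/R + 1/(jωL) + jωC
Y = (0.001408 + j0.003577) S
|Y| = 0.003844 S → |Z| = 1/|Y| = 260.1 Ω, ∠Z = −∠Y = -68.51°
cos φ = cos(-68.51°) = 0.3664

0.3664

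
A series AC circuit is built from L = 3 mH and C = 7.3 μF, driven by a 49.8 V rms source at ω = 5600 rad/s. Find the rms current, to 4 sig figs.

6.500 A

X_L = ωL = 16.80 Ω
X_C = 1/(ωC) = 24.46 Ω
Net reactance X = X_L − X_C = -7.662 Ω
Z = − j7.662 Ω
|Z| = √(0² + 7.662²) = 7.662 Ω
I = V/|Z| = 49.8/7.662 = 6.500 A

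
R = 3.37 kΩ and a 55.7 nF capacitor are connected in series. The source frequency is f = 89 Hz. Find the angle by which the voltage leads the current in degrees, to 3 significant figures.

ω = 2πf = 559.2 rad/s
X_C = 1/(ωC) = 32100 Ω
Z = 3370 − j32100 Ω
|Z| = √(3370² + 32100²) = 32300 Ω
∠Z = arctan(-32100/3370) = -84.0°

-84.0°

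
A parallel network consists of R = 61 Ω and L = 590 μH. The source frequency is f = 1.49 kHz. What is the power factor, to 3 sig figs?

0.0902

ω = 2πf = 9362 rad/s
X_L = ωL = 5.52 Ω
Parallel: admittances add. Y = 1/R + 1/(jωL)
Y = (0.0164 − j0.181) S
|Y| = 0.182 S → |Z| = 1/|Y| = 5.50 Ω, ∠Z = −∠Y = 84.8°
cos φ = cos(84.8°) = 0.0902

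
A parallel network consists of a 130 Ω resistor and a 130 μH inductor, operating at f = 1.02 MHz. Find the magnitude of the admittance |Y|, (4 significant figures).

7.785 mS

ω = 2πf = 6.409e+06 rad/s
X_L = ωL = 833.2 Ω
Parallel: admittances add. Y = 1/R + 1/(jωL)
Y = (0.007692 − j0.001200) S
|Y| = 0.007785 S → |Z| = 1/|Y| = 128.4 Ω, ∠Z = −∠Y = 8.869°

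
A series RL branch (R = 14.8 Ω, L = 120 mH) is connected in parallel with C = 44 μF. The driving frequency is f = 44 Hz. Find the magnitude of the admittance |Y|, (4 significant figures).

ω = 2πf = 276.5 rad/s
X_L = ωL = 33.18 Ω
X_C = 1/(ωC) = 82.21 Ω
Branch 1 (R+jX_L): Z₁ = 14.80 + j33.18 Ω, |Z₁| = 36.33 Ω
Branch 2 (−jX_C): Z₂ = −j82.21 Ω
Parallel: Z = Z₁Z₂/(Z₁+Z₂), |Z| = 58.31 Ω, ∠Z = 49.16°
|Y| = 1/|Z| = 17.15 mS

17.15 mS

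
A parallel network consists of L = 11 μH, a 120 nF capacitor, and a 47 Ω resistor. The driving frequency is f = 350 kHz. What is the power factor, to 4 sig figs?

ω = 2πf = 2.199e+06 rad/s
X_L = ωL = 24.19 Ω
X_C = 1/(ωC) = 3.789 Ω
Parallel: admittances add. Y = 1/R + 1/(jωL) + jωC
Y = (0.02128 + j0.2226) S
|Y| = 0.2236 S → |Z| = 1/|Y| = 4.473 Ω, ∠Z = −∠Y = -84.54°
cos φ = cos(-84.54°) = 0.09517

0.09517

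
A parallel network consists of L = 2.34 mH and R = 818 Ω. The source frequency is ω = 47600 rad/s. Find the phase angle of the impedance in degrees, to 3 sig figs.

X_L = ωL = 111 Ω
Parallel: admittances add. Y = 1/R + 1/(jωL)
Y = (0.00122 − j0.00898) S
|Y| = 0.00906 S → |Z| = 1/|Y| = 110 Ω, ∠Z = −∠Y = 82.2°

82.2°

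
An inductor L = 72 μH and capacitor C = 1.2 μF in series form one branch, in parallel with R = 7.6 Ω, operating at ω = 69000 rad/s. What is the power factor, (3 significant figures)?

X_L = ωL = 4.97 Ω
X_C = 1/(ωC) = 12.1 Ω
Branch 1: Z₁ = R = 7.60 Ω
Branch 2 (series LC): Z₂ = j(X_L − X_C) = −j7.11 Ω
Parallel: Z = Z₁Z₂/(Z₁+Z₂), |Z| = 5.19 Ω, ∠Z = -46.9°
cos φ = cos(-46.9°) = 0.683

0.683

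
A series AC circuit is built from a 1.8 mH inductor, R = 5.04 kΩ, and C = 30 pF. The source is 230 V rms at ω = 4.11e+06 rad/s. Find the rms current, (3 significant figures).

X_L = ωL = 7400 Ω
X_C = 1/(ωC) = 8110 Ω
Net reactance X = X_L − X_C = -712 Ω
Z = 5040 − j712 Ω
|Z| = √(5040² + 712²) = 5090 Ω
I = V/|Z| = 230/5090 = 45.2 mA

45.2 mA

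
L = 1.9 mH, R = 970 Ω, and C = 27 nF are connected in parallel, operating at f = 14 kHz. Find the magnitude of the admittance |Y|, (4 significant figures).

ω = 2πf = 87960 rad/s
X_L = ωL = 167.1 Ω
X_C = 1/(ωC) = 421.0 Ω
Parallel: admittances add. Y = 1/R + 1/(jωL) + jωC
Y = (0.001031 − j0.003608) S
|Y| = 0.003753 S → |Z| = 1/|Y| = 266.5 Ω, ∠Z = −∠Y = 74.05°

3.753 mS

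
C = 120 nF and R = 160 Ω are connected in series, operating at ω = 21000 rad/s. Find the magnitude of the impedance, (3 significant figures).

X_C = 1/(ωC) = 397 Ω
Z = 160 − j397 Ω
|Z| = √(160² + 397²) = 428 Ω

428 Ω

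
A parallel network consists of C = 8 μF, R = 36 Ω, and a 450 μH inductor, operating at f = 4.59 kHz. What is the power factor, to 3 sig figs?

0.178

ω = 2πf = 28840 rad/s
X_L = ωL = 13.0 Ω
X_C = 1/(ωC) = 4.33 Ω
Parallel: admittances add. Y = 1/R + 1/(jωL) + jωC
Y = (0.0278 + j0.154) S
|Y| = 0.156 S → |Z| = 1/|Y| = 6.40 Ω, ∠Z = −∠Y = -79.8°
cos φ = cos(-79.8°) = 0.178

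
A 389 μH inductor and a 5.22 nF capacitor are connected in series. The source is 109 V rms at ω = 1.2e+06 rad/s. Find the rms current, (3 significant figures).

X_L = ωL = 467 Ω
X_C = 1/(ωC) = 160 Ω
Net reactance X = X_L − X_C = 307 Ω
Z = j307 Ω
|Z| = √(0² + 307²) = 307 Ω
I = V/|Z| = 109/307 = 355 mA

355 mA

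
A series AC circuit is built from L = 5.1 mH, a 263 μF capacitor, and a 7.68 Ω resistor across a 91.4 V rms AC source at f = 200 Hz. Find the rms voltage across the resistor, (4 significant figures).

ω = 2πf = 1257 rad/s
X_L = ωL = 6.409 Ω
X_C = 1/(ωC) = 3.026 Ω
Net reactance X = X_L − X_C = 3.383 Ω
Z = 7.680 + j3.383 Ω
|Z| = √(7.680² + 3.383²) = 8.392 Ω
I = V/|Z| = 10.89 A
V_R = I·|Z_R| = 10.89 × 7.680 = 83.64 V

83.64 V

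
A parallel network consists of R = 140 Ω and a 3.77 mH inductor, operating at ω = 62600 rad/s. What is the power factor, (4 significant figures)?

X_L = ωL = 236.0 Ω
Parallel: admittances add. Y = 1/R + 1/(jωL)
Y = (0.007143 − j0.004237) S
|Y| = 0.008305 S → |Z| = 1/|Y| = 120.4 Ω, ∠Z = −∠Y = 30.68°
cos φ = cos(30.68°) = 0.8601

0.8601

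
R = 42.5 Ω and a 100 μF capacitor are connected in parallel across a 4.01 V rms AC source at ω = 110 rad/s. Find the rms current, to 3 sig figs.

104 mA

X_C = 1/(ωC) = 90.9 Ω
Parallel: admittances add. Y = 1/R + jωC
Y = (0.0235 + j0.0110) S
|Y| = 0.0260 S → |Z| = 1/|Y| = 38.5 Ω, ∠Z = −∠Y = -25.1°
I = V/|Z| = 4.01/38.5 = 104 mA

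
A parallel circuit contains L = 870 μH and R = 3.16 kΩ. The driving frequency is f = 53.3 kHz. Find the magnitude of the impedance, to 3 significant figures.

290 Ω

ω = 2πf = 334900 rad/s
X_L = ωL = 291 Ω
Parallel: admittances add. Y = 1/R + 1/(jωL)
Y = (0.000316 − j0.00343) S
|Y| = 0.00345 S → |Z| = 1/|Y| = 290 Ω, ∠Z = −∠Y = 84.7°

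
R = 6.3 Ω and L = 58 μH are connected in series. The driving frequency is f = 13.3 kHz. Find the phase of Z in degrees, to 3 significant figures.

ω = 2πf = 83570 rad/s
X_L = ωL = 4.85 Ω
Z = 6.30 + j4.85 Ω
|Z| = √(6.30² + 4.85²) = 7.95 Ω
∠Z = arctan(4.85/6.30) = 37.6°

37.6°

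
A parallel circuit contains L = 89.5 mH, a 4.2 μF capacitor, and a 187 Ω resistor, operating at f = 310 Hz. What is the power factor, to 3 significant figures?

0.909

ω = 2πf = 1948 rad/s
X_L = ωL = 174 Ω
X_C = 1/(ωC) = 122 Ω
Parallel: admittances add. Y = 1/R + 1/(jωL) + jωC
Y = (0.00535 + j0.00244) S
|Y| = 0.00588 S → |Z| = 1/|Y| = 170 Ω, ∠Z = −∠Y = -24.6°
cos φ = cos(-24.6°) = 0.909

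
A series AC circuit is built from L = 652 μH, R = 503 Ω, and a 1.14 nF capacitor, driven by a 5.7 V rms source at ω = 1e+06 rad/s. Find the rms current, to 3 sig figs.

10.3 mA

X_L = ωL = 652 Ω
X_C = 1/(ωC) = 877 Ω
Net reactance X = X_L − X_C = -225 Ω
Z = 503 − j225 Ω
|Z| = √(503² + 225²) = 551 Ω
I = V/|Z| = 5.7/551 = 10.3 mA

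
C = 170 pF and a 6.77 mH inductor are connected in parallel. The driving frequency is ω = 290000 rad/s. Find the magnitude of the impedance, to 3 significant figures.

2170 Ω

X_L = ωL = 1960 Ω
X_C = 1/(ωC) = 20300 Ω
Parallel: admittances add. Y = 1/(jωL) + jωC
Y = (0 − j0.000460) S
|Y| = 0.000460 S → |Z| = 1/|Y| = 2170 Ω, ∠Z = −∠Y = 90.0°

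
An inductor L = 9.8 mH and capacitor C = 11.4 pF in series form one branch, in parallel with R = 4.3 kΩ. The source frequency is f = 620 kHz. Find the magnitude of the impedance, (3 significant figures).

ω = 2πf = 3.896e+06 rad/s
X_L = ωL = 38200 Ω
X_C = 1/(ωC) = 22500 Ω
Branch 1: Z₁ = R = 4300 Ω
Branch 2 (series LC): Z₂ = j(X_L − X_C) = j15700 Ω
Parallel: Z = Z₁Z₂/(Z₁+Z₂), |Z| = 4150 Ω, ∠Z = 15.4°

4150 Ω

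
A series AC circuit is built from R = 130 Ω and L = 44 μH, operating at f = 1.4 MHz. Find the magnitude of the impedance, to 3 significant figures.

408 Ω

ω = 2πf = 8.796e+06 rad/s
X_L = ωL = 387 Ω
Z = 130 + j387 Ω
|Z| = √(130² + 387²) = 408 Ω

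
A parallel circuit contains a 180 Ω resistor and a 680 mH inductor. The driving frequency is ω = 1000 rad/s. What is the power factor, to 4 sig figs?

X_L = ωL = 680.0 Ω
Parallel: admittances add. Y = 1/R + 1/(jωL)
Y = (0.005556 − j0.001471) S
|Y| = 0.005747 S → |Z| = 1/|Y| = 174.0 Ω, ∠Z = −∠Y = 14.83°
cos φ = cos(14.83°) = 0.9667

0.9667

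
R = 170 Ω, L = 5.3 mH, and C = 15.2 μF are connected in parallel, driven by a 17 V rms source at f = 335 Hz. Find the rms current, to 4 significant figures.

985.1 mA

ω = 2πf = 2105 rad/s
X_L = ωL = 11.16 Ω
X_C = 1/(ωC) = 31.26 Ω
Parallel: admittances add. Y = 1/R + 1/(jωL) + jωC
Y = (0.005882 − j0.05765) S
|Y| = 0.05794 S → |Z| = 1/|Y| = 17.26 Ω, ∠Z = −∠Y = 84.17°
I = V/|Z| = 17/17.26 = 985.1 mA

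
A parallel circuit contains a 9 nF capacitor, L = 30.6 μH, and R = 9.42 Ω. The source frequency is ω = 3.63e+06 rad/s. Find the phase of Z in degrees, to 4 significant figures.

X_L = ωL = 111.1 Ω
X_C = 1/(ωC) = 30.61 Ω
Parallel: admittances add. Y = 1/R + 1/(jωL) + jωC
Y = (0.1062 + j0.02367) S
|Y| = 0.1088 S → |Z| = 1/|Y| = 9.194 Ω, ∠Z = −∠Y = -12.57°

-12.57°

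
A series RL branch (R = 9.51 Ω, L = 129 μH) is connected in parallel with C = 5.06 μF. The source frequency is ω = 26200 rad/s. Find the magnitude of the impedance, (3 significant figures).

7.33 Ω

X_L = ωL = 3.38 Ω
X_C = 1/(ωC) = 7.54 Ω
Branch 1 (R+jX_L): Z₁ = 9.51 + j3.38 Ω, |Z₁| = 10.1 Ω
Branch 2 (−jX_C): Z₂ = −j7.54 Ω
Parallel: Z = Z₁Z₂/(Z₁+Z₂), |Z| = 7.33 Ω, ∠Z = -46.8°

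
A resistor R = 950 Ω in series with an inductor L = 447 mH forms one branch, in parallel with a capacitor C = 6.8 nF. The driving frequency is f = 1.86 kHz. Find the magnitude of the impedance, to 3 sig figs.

ω = 2πf = 11690 rad/s
X_L = ωL = 5220 Ω
X_C = 1/(ωC) = 12600 Ω
Branch 1 (R+jX_L): Z₁ = 950 + j5220 Ω, |Z₁| = 5310 Ω
Branch 2 (−jX_C): Z₂ = −j12600 Ω
Parallel: Z = Z₁Z₂/(Z₁+Z₂), |Z| = 9000 Ω, ∠Z = 72.3°

9000 Ω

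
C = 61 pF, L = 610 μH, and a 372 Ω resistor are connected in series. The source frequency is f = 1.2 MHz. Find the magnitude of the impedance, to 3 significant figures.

2450 Ω

ω = 2πf = 7.54e+06 rad/s
X_L = ωL = 4600 Ω
X_C = 1/(ωC) = 2170 Ω
Net reactance X = X_L − X_C = 2430 Ω
Z = 372 + j2430 Ω
|Z| = √(372² + 2430²) = 2450 Ω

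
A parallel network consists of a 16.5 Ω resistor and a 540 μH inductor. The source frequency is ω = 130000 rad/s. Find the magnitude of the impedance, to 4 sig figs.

16.06 Ω

X_L = ωL = 70.20 Ω
Parallel: admittances add. Y = 1/R + 1/(jωL)
Y = (0.06061 − j0.01425) S
|Y| = 0.06226 S → |Z| = 1/|Y| = 16.06 Ω, ∠Z = −∠Y = 13.23°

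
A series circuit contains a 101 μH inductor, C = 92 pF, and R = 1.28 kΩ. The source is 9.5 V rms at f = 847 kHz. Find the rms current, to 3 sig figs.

4.81 mA

ω = 2πf = 5.322e+06 rad/s
X_L = ωL = 538 Ω
X_C = 1/(ωC) = 2040 Ω
Net reactance X = X_L − X_C = -1500 Ω
Z = 1280 − j1500 Ω
|Z| = √(1280² + 1500²) = 1980 Ω
I = V/|Z| = 9.5/1980 = 4.81 mA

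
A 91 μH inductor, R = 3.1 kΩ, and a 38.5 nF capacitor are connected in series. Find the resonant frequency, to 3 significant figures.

85.0 kHz

ω₀ = 1/√(LC) = 1/√(9.1e-05 × 3.85e-08) = 534300 rad/s
f₀ = ω₀/(2π) = 85.0 kHz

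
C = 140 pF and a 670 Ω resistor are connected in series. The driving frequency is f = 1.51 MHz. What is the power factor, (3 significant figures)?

0.665

ω = 2πf = 9.488e+06 rad/s
X_C = 1/(ωC) = 753 Ω
Z = 670 − j753 Ω
|Z| = √(670² + 753²) = 1010 Ω
∠Z = arctan(-753/670) = -48.3°
cos φ = cos(-48.3°) = 0.665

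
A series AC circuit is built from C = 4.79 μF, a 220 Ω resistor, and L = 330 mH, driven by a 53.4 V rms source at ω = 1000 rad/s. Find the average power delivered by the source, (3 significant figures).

9.94 W

X_L = ωL = 330 Ω
X_C = 1/(ωC) = 209 Ω
Net reactance X = X_L − X_C = 121 Ω
Z = 220 + j121 Ω
|Z| = √(220² + 121²) = 251 Ω
∠Z = arctan(121/220) = 28.9°
I = V/|Z| = 213 mA
P = VI cos φ = 53.4 × 0.213 × cos(28.9°) = 9.94 W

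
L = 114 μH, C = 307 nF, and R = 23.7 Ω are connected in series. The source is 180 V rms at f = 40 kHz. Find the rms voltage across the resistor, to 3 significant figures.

150 V

ω = 2πf = 251300 rad/s
X_L = ωL = 28.7 Ω
X_C = 1/(ωC) = 13.0 Ω
Net reactance X = X_L − X_C = 15.7 Ω
Z = 23.7 + j15.7 Ω
|Z| = √(23.7² + 15.7²) = 28.4 Ω
I = V/|Z| = 6.33 A
V_R = I·|Z_R| = 6.33 × 23.7 = 150 V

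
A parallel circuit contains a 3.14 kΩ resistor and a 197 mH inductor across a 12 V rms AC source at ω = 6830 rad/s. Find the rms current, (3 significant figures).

9.70 mA

X_L = ωL = 1350 Ω
Parallel: admittances add. Y = 1/R + 1/(jωL)
Y = (0.000318 − j0.000743) S
|Y| = 0.000809 S → |Z| = 1/|Y| = 1240 Ω, ∠Z = −∠Y = 66.8°
I = V/|Z| = 12/1240 = 9.70 mA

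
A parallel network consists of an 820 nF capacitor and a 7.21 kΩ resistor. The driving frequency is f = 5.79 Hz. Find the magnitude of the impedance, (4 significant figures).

7049 Ω

ω = 2πf = 36.38 rad/s
X_C = 1/(ωC) = 33520 Ω
Parallel: admittances add. Y = 1/R + jωC
Y = (0.0001387 + j2.983e-05) S
|Y| = 0.0001419 S → |Z| = 1/|Y| = 7049 Ω, ∠Z = −∠Y = -12.14°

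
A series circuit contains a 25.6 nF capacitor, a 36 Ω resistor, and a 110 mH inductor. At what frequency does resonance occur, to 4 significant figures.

ω₀ = 1/√(LC) = 1/√(0.11 × 2.56e-08) = 18840 rad/s
f₀ = ω₀/(2π) = 2.999 kHz

2.999 kHz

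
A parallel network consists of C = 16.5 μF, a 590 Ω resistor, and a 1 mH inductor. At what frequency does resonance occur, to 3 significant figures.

ω₀ = 1/√(LC) = 1/√(0.001 × 1.65e-05) = 7785 rad/s
f₀ = ω₀/(2π) = 1.24 kHz

1.24 kHz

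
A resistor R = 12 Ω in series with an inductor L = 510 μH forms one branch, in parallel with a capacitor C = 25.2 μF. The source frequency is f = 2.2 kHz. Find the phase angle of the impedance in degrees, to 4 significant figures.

ω = 2πf = 13820 rad/s
X_L = ωL = 7.050 Ω
X_C = 1/(ωC) = 2.871 Ω
Branch 1 (R+jX_L): Z₁ = 12.00 + j7.050 Ω, |Z₁| = 13.92 Ω
Branch 2 (−jX_C): Z₂ = −j2.871 Ω
Parallel: Z = Z₁Z₂/(Z₁+Z₂), |Z| = 3.144 Ω, ∠Z = -78.77°

-78.77°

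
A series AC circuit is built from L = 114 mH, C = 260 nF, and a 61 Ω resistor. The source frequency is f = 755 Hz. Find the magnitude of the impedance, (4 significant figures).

ω = 2πf = 4744 rad/s
X_L = ωL = 540.8 Ω
X_C = 1/(ωC) = 810.8 Ω
Net reactance X = X_L − X_C = -270.0 Ω
Z = 61.00 − j270.0 Ω
|Z| = √(61.00² + 270.0²) = 276.8 Ω

276.8 Ω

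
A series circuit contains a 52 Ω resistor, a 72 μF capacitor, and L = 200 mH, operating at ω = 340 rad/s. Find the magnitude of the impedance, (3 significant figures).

X_L = ωL = 68.0 Ω
X_C = 1/(ωC) = 40.8 Ω
Net reactance X = X_L − X_C = 27.2 Ω
Z = 52.0 + j27.2 Ω
|Z| = √(52.0² + 27.2²) = 58.7 Ω

58.7 Ω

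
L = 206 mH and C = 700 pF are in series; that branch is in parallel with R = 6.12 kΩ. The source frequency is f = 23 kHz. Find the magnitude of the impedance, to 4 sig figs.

ω = 2πf = 144500 rad/s
X_L = ωL = 29770 Ω
X_C = 1/(ωC) = 9885 Ω
Branch 1: Z₁ = R = 6120 Ω
Branch 2 (series LC): Z₂ = j(X_L − X_C) = j19880 Ω
Parallel: Z = Z₁Z₂/(Z₁+Z₂), |Z| = 5849 Ω, ∠Z = 17.11°

5849 Ω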